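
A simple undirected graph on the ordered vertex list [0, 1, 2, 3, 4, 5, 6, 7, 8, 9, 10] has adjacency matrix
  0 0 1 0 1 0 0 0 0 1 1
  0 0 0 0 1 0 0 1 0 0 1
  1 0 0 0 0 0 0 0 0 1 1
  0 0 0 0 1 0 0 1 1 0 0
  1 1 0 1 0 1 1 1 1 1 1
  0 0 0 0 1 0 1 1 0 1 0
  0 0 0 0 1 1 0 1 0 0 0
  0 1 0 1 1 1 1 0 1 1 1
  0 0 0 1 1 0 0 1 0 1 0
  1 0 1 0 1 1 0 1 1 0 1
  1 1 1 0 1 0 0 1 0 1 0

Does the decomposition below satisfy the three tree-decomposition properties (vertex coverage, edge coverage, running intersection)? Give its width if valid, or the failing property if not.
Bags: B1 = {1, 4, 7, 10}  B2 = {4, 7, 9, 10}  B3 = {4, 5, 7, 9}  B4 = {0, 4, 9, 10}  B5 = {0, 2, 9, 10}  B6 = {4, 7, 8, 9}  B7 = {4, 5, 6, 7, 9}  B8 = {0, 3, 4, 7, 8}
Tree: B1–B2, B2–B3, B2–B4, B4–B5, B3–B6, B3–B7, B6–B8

A tree decomposition must satisfy three properties: every vertex lies in some bag; for every edge, both endpoints lie together in some bag; and for every vertex, the bags containing it form a connected subtree. Here bags containing vertex 0 are not connected in the tree, so the decomposition is invalid.

No — bags containing vertex 0 are not connected in the tree.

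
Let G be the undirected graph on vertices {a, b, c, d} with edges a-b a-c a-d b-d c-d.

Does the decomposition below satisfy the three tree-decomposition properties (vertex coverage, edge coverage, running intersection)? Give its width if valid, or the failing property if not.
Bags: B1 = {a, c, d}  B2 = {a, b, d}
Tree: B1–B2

Every vertex of G appears in some bag (union = {a, b, c, d}); every edge is covered by a bag; and for each vertex v the set of bags containing v is connected in the bag tree. The decomposition is therefore valid. The largest bag has 3 vertices, so the width is 2.

Yes; width 2.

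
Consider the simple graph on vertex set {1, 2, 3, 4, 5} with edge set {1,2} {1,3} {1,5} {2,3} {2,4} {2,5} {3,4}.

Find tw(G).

A width-2 tree decomposition is:
Bags: B1 = {1, 2, 5}  B2 = {1, 2, 3}  B3 = {2, 3, 4}
Tree: B1–B2, B2–B3
Every bag has size at most 3, so the width is 3 − 1 = 2 and tw(G) ≤ 2. For the lower bound, the 3 vertices {1, 2, 3} are pairwise adjacent, and any tree decomposition puts a clique entirely inside one bag — forcing width ≥ 2. The upper and lower bounds meet at 2, so that is the treewidth.

2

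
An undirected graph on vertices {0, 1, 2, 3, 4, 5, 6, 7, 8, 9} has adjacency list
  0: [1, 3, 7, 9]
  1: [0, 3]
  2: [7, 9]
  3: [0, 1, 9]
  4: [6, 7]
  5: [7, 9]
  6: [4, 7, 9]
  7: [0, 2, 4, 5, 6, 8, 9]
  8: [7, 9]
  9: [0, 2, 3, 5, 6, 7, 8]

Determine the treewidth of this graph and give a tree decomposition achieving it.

The largest bag has 3 vertices, giving width 2; this decomposition certifies tw(G) ≤ 2. For the lower bound, the 3 vertices {0, 1, 3} are pairwise adjacent, and any tree decomposition puts a clique entirely inside one bag — forcing width ≥ 2. The upper and lower bounds meet at 2, so that is the treewidth.

Treewidth 2.
Bags: B1 = {0, 7, 9}  B2 = {7, 8, 9}  B3 = {5, 7, 9}  B4 = {6, 7, 9}  B5 = {0, 3, 9}  B6 = {4, 6, 7}  B7 = {0, 1, 3}  B8 = {2, 7, 9}
Tree: B1–B2, B1–B3, B3–B4, B1–B5, B4–B6, B5–B7, B4–B8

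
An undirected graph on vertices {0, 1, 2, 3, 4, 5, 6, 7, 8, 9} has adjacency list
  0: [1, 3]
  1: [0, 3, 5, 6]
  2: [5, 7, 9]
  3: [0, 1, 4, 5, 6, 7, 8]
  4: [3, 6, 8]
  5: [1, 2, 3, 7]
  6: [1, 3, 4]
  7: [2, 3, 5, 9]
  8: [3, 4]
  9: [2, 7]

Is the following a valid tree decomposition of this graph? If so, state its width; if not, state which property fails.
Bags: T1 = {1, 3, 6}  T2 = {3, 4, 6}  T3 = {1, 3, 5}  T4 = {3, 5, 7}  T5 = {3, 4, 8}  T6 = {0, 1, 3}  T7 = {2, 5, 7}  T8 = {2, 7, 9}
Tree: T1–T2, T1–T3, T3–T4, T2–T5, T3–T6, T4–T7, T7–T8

Yes; width 2.

Checking the three conditions: (i) the bags cover all of {0, 1, 2, 3, 4, 5, 6, 7, 8, 9}; (ii) for each edge, some bag contains both endpoints; (iii) the bags containing any fixed vertex form a subtree. All hold, so the decomposition is valid with width 3 − 1 = 2.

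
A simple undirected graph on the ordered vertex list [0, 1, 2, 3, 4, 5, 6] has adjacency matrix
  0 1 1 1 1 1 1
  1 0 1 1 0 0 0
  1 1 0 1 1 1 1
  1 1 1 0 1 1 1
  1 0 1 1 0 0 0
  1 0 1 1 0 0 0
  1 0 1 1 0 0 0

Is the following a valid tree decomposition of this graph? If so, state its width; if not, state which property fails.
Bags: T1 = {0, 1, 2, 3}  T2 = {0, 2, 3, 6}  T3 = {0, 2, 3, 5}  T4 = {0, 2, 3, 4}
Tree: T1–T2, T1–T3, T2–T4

Yes; width 3.

Vertex coverage: the bags together contain {0, 1, 2, 3, 4, 5, 6}, the full vertex set. Edge coverage: each edge of G has both endpoints in at least one bag. Running intersection: for every vertex, the bags containing it form a connected subtree. All three properties hold, so this is a valid tree decomposition of width max|bag| − 1 = 3, and hence tw(G) ≤ 3.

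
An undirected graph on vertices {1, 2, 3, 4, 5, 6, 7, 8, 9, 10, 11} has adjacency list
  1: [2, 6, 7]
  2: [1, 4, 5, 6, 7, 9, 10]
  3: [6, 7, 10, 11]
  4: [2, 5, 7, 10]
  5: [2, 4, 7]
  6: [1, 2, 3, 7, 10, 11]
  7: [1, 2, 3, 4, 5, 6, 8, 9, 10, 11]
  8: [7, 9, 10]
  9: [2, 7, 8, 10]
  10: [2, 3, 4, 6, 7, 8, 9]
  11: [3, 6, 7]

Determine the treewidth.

A width-3 tree decomposition is:
Bags: B1 = {2, 4, 7, 10}  B2 = {2, 6, 7, 10}  B3 = {2, 7, 9, 10}  B4 = {7, 8, 9, 10}  B5 = {3, 6, 7, 10}  B6 = {3, 6, 7, 11}  B7 = {1, 2, 6, 7}  B8 = {2, 4, 5, 7}
Tree: B1–B2, B1–B3, B3–B4, B2–B5, B5–B6, B2–B7, B1–B8
Every bag has size at most 4, so the width is 4 − 1 = 3 and tw(G) ≤ 3. For the lower bound, the 4 vertices {7, 8, 9, 10} are pairwise adjacent, and any tree decomposition puts a clique entirely inside one bag — forcing width ≥ 3. Combining the bounds, tw(G) = 3.

3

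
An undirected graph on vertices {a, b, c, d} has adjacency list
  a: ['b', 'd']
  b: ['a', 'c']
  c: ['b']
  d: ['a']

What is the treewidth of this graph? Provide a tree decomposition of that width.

Treewidth 1.
One such decomposition:
Bags: B1 = {b, c}  B2 = {a, b}  B3 = {a, d}
Tree: B1–B2, B2–B3

The largest bag has 2 vertices, giving width 1; this decomposition certifies tw(G) ≤ 1. Any graph with an edge has treewidth ≥ 1, and G has the edge c–b. The upper and lower bounds meet at 1, so that is the treewidth.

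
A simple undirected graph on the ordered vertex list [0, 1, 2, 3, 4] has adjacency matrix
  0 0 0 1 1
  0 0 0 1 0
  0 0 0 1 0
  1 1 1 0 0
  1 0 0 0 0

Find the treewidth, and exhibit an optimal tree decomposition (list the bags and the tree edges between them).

Every bag has size at most 2, so the width is 2 − 1 = 1 and tw(G) ≤ 1. Since G has at least one edge (e.g. 3–0), it is not an edgeless graph, so tw(G) ≥ 1. The upper and lower bounds meet at 1, so that is the treewidth.

Treewidth 1.
One optimal decomposition is:
Bags: B1 = {0, 3}  B2 = {2, 3}  B3 = {1, 3}  B4 = {0, 4}
Tree: B1–B2, B2–B3, B1–B4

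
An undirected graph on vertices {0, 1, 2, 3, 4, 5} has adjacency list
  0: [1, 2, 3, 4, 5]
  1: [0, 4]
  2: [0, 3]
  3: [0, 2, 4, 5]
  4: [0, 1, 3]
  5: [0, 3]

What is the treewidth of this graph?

2

A width-2 tree decomposition is:
Bags: B1 = {0, 2, 3}  B2 = {0, 3, 4}  B3 = {0, 1, 4}  B4 = {0, 3, 5}
Tree: B1–B2, B2–B3, B1–B4
The largest bag has 3 vertices, giving width 2; this decomposition certifies tw(G) ≤ 2. On the other hand G contains the 3-clique {0, 1, 4}. A clique must lie in a single bag of any decomposition, so no decomposition can have width below 2. Combining the bounds, tw(G) = 2.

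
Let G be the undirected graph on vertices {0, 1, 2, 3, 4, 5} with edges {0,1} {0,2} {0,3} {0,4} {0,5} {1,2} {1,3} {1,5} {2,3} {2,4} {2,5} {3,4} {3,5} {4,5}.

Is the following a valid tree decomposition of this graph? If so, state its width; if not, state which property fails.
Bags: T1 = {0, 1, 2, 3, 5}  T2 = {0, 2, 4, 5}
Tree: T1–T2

A tree decomposition must satisfy three properties: every vertex lies in some bag; for every edge, both endpoints lie together in some bag; and for every vertex, the bags containing it form a connected subtree. Here edge (3,4) lies in no bag, so the decomposition is invalid.

No — edge (3,4) lies in no bag.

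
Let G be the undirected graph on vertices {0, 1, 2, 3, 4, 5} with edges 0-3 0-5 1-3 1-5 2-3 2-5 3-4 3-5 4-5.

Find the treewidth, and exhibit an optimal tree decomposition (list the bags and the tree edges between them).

Treewidth 2.
Bags: B1 = {1, 3, 5}  B2 = {2, 3, 5}  B3 = {0, 3, 5}  B4 = {3, 4, 5}
Tree: B1–B2, B1–B3, B1–B4

The largest bag has 3 vertices, giving width 2; this decomposition certifies tw(G) ≤ 2. For the lower bound, the 3 vertices {0, 3, 5} are pairwise adjacent, and any tree decomposition puts a clique entirely inside one bag — forcing width ≥ 2. Combining the bounds, tw(G) = 2.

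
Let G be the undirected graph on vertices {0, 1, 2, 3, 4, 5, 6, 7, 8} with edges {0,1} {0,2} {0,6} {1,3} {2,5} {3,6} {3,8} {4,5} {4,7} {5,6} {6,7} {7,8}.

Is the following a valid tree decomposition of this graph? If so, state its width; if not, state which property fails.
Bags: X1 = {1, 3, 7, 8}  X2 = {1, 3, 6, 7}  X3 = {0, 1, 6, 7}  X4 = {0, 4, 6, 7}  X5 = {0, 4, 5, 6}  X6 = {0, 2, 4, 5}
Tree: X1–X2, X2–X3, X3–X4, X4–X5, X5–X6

Every vertex of G appears in some bag (union = {0, 1, 2, 3, 4, 5, 6, 7, 8}); every edge is covered by a bag; and for each vertex v the set of bags containing v is connected in the bag tree. The decomposition is therefore valid. The largest bag has 4 vertices, so the width is 3.

Yes; width 3.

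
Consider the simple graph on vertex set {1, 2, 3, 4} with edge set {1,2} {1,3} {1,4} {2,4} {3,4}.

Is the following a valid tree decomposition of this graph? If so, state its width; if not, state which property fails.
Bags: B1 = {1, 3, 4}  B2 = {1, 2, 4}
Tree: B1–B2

Yes; width 2.

Checking the three conditions: (i) the bags cover all of {1, 2, 3, 4}; (ii) for each edge, some bag contains both endpoints; (iii) the bags containing any fixed vertex form a subtree. All hold, so the decomposition is valid with width 3 − 1 = 2.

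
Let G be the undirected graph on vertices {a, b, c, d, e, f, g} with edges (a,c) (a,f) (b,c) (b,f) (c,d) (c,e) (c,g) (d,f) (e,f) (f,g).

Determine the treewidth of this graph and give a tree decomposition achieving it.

Each bag holds 3 vertices, so the decomposition has width 2, which upper-bounds the treewidth. The edges f–e–c–g–f form a cycle, so G is not a tree and its treewidth is at least 2. Combining the bounds, tw(G) = 2.

Treewidth 2.
Bags: B1 = {c, e, f}  B2 = {c, f, g}  B3 = {a, c, f}  B4 = {b, c, f}  B5 = {c, d, f}
Tree: B1–B2, B2–B3, B3–B4, B4–B5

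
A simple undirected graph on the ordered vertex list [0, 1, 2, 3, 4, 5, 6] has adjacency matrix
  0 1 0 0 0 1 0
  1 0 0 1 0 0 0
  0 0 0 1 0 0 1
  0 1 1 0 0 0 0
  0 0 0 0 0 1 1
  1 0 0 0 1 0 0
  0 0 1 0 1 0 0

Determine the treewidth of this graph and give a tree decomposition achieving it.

Treewidth 2.
Bags: B1 = {0, 1, 3}  B2 = {0, 3, 5}  B3 = {3, 4, 5}  B4 = {3, 4, 6}  B5 = {2, 3, 6}
Tree: B1–B2, B2–B3, B3–B4, B4–B5

Each bag holds 3 vertices, so the decomposition has width 2, which upper-bounds the treewidth. For the lower bound, G contains the cycle 3–1–0–5–4–6–2–3, so G is not a forest; only forests have treewidth ≤ 1, hence tw(G) ≥ 2. The upper and lower bounds meet at 2, so that is the treewidth.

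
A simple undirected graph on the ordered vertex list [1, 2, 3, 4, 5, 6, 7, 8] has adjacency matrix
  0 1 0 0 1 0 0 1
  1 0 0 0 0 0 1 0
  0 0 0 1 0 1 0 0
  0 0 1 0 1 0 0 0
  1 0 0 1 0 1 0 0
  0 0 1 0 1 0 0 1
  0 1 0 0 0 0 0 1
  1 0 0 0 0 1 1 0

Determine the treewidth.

2

A width-2 tree decomposition is:
Bags: B1 = {1, 2, 7}  B2 = {1, 7, 8}  B3 = {1, 5, 8}  B4 = {5, 6, 8}  B5 = {4, 5, 6}  B6 = {3, 4, 6}
Tree: B1–B2, B2–B3, B3–B4, B4–B5, B5–B6
Every bag has size at most 3, so the width is 3 − 1 = 2 and tw(G) ≤ 2. For the lower bound, G contains the cycle 2–7–8–1–2, so G is not a forest; only forests have treewidth ≤ 1, hence tw(G) ≥ 2. Hence tw(G) = 2 exactly.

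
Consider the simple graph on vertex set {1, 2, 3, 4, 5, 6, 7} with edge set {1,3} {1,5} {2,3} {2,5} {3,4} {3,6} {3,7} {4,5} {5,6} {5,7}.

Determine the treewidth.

A width-2 tree decomposition is:
Bags: B1 = {2, 3, 5}  B2 = {1, 3, 5}  B3 = {3, 5, 6}  B4 = {3, 4, 5}  B5 = {3, 5, 7}
Tree: B1–B2, B2–B3, B3–B4, B4–B5
Every bag has size at most 3, so the width is 3 − 1 = 2 and tw(G) ≤ 2. For the lower bound, G contains the cycle 5–2–3–1–5, so G is not a forest; only forests have treewidth ≤ 1, hence tw(G) ≥ 2. The upper and lower bounds meet at 2, so that is the treewidth.

2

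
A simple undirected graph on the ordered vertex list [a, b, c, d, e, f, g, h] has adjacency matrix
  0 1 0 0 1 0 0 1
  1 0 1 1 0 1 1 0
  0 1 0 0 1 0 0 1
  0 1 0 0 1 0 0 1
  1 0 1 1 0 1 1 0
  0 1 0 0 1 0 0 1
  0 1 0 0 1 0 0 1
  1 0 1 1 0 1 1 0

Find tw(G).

A width-3 tree decomposition is:
Bags: B1 = {b, e, f, h}  B2 = {a, b, e, h}  B3 = {b, d, e, h}  B4 = {b, c, e, h}  B5 = {b, e, g, h}
Tree: B1–B2, B2–B3, B3–B4, B4–B5
Each bag holds 4 vertices, so the decomposition has width 3, which upper-bounds the treewidth. For the lower bound: the 4 vertex sets {f,h}, {a,e}, {b}, {d} are disjoint, each induces a connected subgraph, and every pair is joined by at least one edge of G. Contracting each set to a single vertex therefore yields K_{4} as a minor, and since treewidth is minor-monotone, tw(G) ≥ tw(K_{4}) = 3. Combining the bounds, tw(G) = 3.

3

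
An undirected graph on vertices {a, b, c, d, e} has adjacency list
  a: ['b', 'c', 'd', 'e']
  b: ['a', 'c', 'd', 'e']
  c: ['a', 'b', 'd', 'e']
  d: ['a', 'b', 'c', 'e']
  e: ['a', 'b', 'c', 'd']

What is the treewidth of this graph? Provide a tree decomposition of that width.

Treewidth 4.
One optimal decomposition is:
Bags: B1 = {a, b, c, d, e}
Tree: (single bag)

With just one bag of size 5, the width is 5 − 1 = 4, so tw(G) ≤ 4. For the lower bound, the 5 vertices {a, b, c, d, e} are pairwise adjacent, and any tree decomposition puts a clique entirely inside one bag — forcing width ≥ 4. Hence tw(G) = 4 exactly.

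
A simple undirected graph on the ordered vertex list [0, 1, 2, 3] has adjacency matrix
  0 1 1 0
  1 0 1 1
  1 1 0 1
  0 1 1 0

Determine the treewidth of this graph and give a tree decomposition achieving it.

The largest bag has 3 vertices, giving width 2; this decomposition certifies tw(G) ≤ 2. Conversely, {0, 1, 2} is a clique of size 3, and the vertices of any clique must share a bag in every tree decomposition; so some bag has ≥ 3 vertices and tw(G) ≥ 2. Hence tw(G) = 2 exactly.

Treewidth 2.
One such decomposition:
Bags: B1 = {1, 2, 3}  B2 = {0, 1, 2}
Tree: B1–B2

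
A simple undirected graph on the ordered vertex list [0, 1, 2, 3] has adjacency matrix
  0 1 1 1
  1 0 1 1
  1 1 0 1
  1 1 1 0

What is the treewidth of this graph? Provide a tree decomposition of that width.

Treewidth 3.
One such decomposition:
Bags: B1 = {0, 1, 2, 3}
Tree: (single bag)

A single bag containing all 4 vertices is trivially a valid decomposition of width 3. Conversely, {0, 1, 2, 3} is a clique of size 4, and the vertices of any clique must share a bag in every tree decomposition; so some bag has ≥ 4 vertices and tw(G) ≥ 3. Hence tw(G) = 3 exactly.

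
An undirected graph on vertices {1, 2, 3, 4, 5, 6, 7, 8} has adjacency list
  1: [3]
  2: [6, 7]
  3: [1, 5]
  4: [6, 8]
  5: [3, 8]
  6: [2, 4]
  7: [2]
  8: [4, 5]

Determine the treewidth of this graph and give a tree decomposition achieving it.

Treewidth 1.
One optimal decomposition is:
Bags: B1 = {2, 7}  B2 = {2, 6}  B3 = {4, 6}  B4 = {4, 8}  B5 = {5, 8}  B6 = {3, 5}  B7 = {1, 3}
Tree: B1–B2, B2–B3, B3–B4, B4–B5, B5–B6, B6–B7

Each bag holds 2 vertices, so the decomposition has width 1, which upper-bounds the treewidth. Any graph with an edge has treewidth ≥ 1, and G has the edge 7–2. The upper and lower bounds meet at 1, so that is the treewidth.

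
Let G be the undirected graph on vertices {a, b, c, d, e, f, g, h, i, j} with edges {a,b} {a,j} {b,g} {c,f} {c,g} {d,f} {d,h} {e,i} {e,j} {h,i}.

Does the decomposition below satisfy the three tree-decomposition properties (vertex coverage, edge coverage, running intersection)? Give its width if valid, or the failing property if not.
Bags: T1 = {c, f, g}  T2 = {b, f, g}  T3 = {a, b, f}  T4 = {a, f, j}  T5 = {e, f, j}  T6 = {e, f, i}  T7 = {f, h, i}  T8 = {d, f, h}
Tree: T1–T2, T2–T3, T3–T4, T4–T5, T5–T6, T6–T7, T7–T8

Every vertex of G appears in some bag (union = {a, b, c, d, e, f, g, h, i, j}); every edge is covered by a bag; and for each vertex v the set of bags containing v is connected in the bag tree. The decomposition is therefore valid. The largest bag has 3 vertices, so the width is 2.

Yes; width 2.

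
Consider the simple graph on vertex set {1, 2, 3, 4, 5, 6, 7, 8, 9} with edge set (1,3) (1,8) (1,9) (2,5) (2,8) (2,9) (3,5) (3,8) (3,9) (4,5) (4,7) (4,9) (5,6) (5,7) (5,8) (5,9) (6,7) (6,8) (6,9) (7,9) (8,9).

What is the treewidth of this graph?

A width-3 tree decomposition is:
Bags: B1 = {5, 6, 8, 9}  B2 = {3, 5, 8, 9}  B3 = {1, 3, 8, 9}  B4 = {5, 6, 7, 9}  B5 = {2, 5, 8, 9}  B6 = {4, 5, 7, 9}
Tree: B1–B2, B2–B3, B1–B4, B2–B5, B4–B6
The largest bag has 4 vertices, giving width 3; this decomposition certifies tw(G) ≤ 3. Conversely, {1, 3, 8, 9} is a clique of size 4, and the vertices of any clique must share a bag in every tree decomposition; so some bag has ≥ 4 vertices and tw(G) ≥ 3. Hence tw(G) = 3 exactly.

3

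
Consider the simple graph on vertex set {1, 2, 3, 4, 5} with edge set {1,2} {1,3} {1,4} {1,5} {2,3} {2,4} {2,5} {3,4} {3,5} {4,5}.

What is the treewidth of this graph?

4

A width-4 tree decomposition is:
Bags: B1 = {1, 2, 3, 4, 5}
Tree: (single bag)
With just one bag of size 5, the width is 5 − 1 = 4, so tw(G) ≤ 4. On the other hand G contains the 5-clique {1, 2, 3, 4, 5}. A clique must lie in a single bag of any decomposition, so no decomposition can have width below 4. Therefore the treewidth is 4.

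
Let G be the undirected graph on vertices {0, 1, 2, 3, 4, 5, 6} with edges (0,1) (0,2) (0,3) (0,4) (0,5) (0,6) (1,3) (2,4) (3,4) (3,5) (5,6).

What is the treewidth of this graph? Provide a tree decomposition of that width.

The largest bag has 3 vertices, giving width 2; this decomposition certifies tw(G) ≤ 2. For the lower bound, the 3 vertices {0, 2, 4} are pairwise adjacent, and any tree decomposition puts a clique entirely inside one bag — forcing width ≥ 2. Therefore the treewidth is 2.

Treewidth 2.
One such decomposition:
Bags: B1 = {0, 3, 5}  B2 = {0, 3, 4}  B3 = {0, 5, 6}  B4 = {0, 2, 4}  B5 = {0, 1, 3}
Tree: B1–B2, B1–B3, B2–B4, B1–B5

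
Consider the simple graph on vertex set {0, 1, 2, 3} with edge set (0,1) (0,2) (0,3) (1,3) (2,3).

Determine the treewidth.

A width-2 tree decomposition is:
Bags: B1 = {0, 2, 3}  B2 = {0, 1, 3}
Tree: B1–B2
The largest bag has 3 vertices, giving width 2; this decomposition certifies tw(G) ≤ 2. On the other hand G contains the 3-clique {0, 1, 3}. A clique must lie in a single bag of any decomposition, so no decomposition can have width below 2. Therefore the treewidth is 2.

2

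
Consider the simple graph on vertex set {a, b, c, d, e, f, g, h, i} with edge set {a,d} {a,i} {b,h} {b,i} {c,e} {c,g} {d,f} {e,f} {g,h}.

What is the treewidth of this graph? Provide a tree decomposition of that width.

The largest bag has 3 vertices, giving width 2; this decomposition certifies tw(G) ≤ 2. Since i–a–d–f–e–c–g–h–b–i is a cycle in G, G is not acyclic. Forests are exactly the graphs of treewidth ≤ 1, so tw(G) ≥ 2. The upper and lower bounds meet at 2, so that is the treewidth.

Treewidth 2.
Bags: B1 = {a, d, i}  B2 = {d, f, i}  B3 = {e, f, i}  B4 = {c, e, i}  B5 = {c, g, i}  B6 = {g, h, i}  B7 = {b, h, i}
Tree: B1–B2, B2–B3, B3–B4, B4–B5, B5–B6, B6–B7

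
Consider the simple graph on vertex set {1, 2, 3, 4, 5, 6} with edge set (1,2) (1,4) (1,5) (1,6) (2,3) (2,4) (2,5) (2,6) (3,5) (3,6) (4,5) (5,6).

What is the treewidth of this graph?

A width-3 tree decomposition is:
Bags: B1 = {1, 2, 5, 6}  B2 = {2, 3, 5, 6}  B3 = {1, 2, 4, 5}
Tree: B1–B2, B1–B3
Each bag holds 4 vertices, so the decomposition has width 3, which upper-bounds the treewidth. Conversely, {1, 2, 4, 5} is a clique of size 4, and the vertices of any clique must share a bag in every tree decomposition; so some bag has ≥ 4 vertices and tw(G) ≥ 3. Combining the bounds, tw(G) = 3.

3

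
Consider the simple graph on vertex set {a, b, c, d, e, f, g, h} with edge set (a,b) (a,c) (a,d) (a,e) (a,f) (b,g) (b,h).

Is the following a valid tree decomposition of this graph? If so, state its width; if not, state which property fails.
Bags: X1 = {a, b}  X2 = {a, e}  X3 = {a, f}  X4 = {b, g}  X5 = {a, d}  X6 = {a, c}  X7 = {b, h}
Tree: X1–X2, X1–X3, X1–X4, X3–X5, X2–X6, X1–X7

Yes; width 1.

Checking the three conditions: (i) the bags cover all of {a, b, c, d, e, f, g, h}; (ii) for each edge, some bag contains both endpoints; (iii) the bags containing any fixed vertex form a subtree. All hold, so the decomposition is valid with width 2 − 1 = 1.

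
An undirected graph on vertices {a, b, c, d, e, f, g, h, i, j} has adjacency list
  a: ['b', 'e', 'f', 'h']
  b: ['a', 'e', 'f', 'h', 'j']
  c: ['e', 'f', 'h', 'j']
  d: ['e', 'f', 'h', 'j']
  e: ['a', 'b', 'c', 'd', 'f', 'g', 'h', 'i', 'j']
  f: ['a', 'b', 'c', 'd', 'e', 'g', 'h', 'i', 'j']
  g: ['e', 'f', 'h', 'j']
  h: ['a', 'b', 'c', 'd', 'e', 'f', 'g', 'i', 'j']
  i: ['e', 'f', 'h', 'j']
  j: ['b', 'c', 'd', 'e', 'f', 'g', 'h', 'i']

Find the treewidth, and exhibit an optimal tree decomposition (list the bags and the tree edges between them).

The largest bag has 5 vertices, giving width 4; this decomposition certifies tw(G) ≤ 4. For the lower bound, the 5 vertices {d, e, f, h, j} are pairwise adjacent, and any tree decomposition puts a clique entirely inside one bag — forcing width ≥ 4. Hence tw(G) = 4 exactly.

Treewidth 4.
One such decomposition:
Bags: B1 = {c, e, f, h, j}  B2 = {b, e, f, h, j}  B3 = {e, f, h, i, j}  B4 = {d, e, f, h, j}  B5 = {e, f, g, h, j}  B6 = {a, b, e, f, h}
Tree: B1–B2, B1–B3, B1–B4, B1–B5, B2–B6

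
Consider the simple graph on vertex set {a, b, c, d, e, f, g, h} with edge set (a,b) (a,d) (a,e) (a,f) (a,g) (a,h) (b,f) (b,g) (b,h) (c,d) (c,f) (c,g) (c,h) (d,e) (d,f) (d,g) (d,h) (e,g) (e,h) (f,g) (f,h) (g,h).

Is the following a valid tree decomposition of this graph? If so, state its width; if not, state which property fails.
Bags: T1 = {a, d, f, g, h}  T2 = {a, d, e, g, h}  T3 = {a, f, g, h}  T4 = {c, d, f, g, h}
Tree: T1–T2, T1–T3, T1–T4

A tree decomposition must satisfy three properties: every vertex lies in some bag; for every edge, both endpoints lie together in some bag; and for every vertex, the bags containing it form a connected subtree. Here vertex b appears in no bag, so the decomposition is invalid.

No — vertex b appears in no bag.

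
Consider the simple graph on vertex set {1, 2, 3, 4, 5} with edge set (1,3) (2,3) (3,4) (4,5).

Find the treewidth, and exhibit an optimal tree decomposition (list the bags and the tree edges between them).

Every bag has size at most 2, so the width is 2 − 1 = 1 and tw(G) ≤ 1. G has an edge, so its treewidth is at least 1. Combining the bounds, tw(G) = 1.

Treewidth 1.
One such decomposition:
Bags: B1 = {1, 3}  B2 = {3, 4}  B3 = {2, 3}  B4 = {4, 5}
Tree: B1–B2, B2–B3, B2–B4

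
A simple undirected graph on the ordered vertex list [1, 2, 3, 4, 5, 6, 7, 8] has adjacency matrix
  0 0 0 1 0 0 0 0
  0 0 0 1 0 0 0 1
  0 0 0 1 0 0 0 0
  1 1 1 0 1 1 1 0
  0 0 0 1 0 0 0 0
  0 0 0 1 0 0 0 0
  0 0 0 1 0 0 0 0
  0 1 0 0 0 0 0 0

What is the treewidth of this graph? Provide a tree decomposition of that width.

Every bag has size at most 2, so the width is 2 − 1 = 1 and tw(G) ≤ 1. G has an edge, so its treewidth is at least 1. Therefore the treewidth is 1.

Treewidth 1.
One optimal decomposition is:
Bags: B1 = {2, 4}  B2 = {4, 6}  B3 = {2, 8}  B4 = {4, 7}  B5 = {4, 5}  B6 = {3, 4}  B7 = {1, 4}
Tree: B1–B2, B1–B3, B1–B4, B4–B5, B1–B6, B6–B7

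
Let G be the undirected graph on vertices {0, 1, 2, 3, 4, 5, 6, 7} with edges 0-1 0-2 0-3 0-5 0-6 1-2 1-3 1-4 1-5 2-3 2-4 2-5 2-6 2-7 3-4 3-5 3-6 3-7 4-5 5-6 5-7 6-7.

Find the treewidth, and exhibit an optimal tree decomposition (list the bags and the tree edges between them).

Each bag holds 5 vertices, so the decomposition has width 4, which upper-bounds the treewidth. Conversely, {0, 1, 2, 3, 5} is a clique of size 5, and the vertices of any clique must share a bag in every tree decomposition; so some bag has ≥ 5 vertices and tw(G) ≥ 4. Therefore the treewidth is 4.

Treewidth 4.
Bags: B1 = {0, 2, 3, 5, 6}  B2 = {0, 1, 2, 3, 5}  B3 = {2, 3, 5, 6, 7}  B4 = {1, 2, 3, 4, 5}
Tree: B1–B2, B1–B3, B2–B4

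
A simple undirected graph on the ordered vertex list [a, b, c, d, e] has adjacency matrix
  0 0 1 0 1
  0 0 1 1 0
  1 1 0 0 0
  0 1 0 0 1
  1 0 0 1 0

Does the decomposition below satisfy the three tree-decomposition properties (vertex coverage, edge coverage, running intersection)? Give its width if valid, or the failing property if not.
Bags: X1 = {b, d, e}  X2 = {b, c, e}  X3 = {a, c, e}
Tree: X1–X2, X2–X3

Checking the three conditions: (i) the bags cover all of {a, b, c, d, e}; (ii) for each edge, some bag contains both endpoints; (iii) the bags containing any fixed vertex form a subtree. All hold, so the decomposition is valid with width 3 − 1 = 2.

Yes; width 2.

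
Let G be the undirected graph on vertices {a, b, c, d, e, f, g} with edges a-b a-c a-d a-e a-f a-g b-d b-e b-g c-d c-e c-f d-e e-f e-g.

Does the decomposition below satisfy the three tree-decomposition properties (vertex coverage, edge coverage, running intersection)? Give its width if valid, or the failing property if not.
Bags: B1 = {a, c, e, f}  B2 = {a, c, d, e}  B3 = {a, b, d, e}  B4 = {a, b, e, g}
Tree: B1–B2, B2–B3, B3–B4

Yes; width 3.

Checking the three conditions: (i) the bags cover all of {a, b, c, d, e, f, g}; (ii) for each edge, some bag contains both endpoints; (iii) the bags containing any fixed vertex form a subtree. All hold, so the decomposition is valid with width 4 − 1 = 3.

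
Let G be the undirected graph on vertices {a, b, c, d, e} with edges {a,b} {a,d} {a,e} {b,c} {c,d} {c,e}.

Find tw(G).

2

A width-2 tree decomposition is:
Bags: B1 = {a, c, e}  B2 = {a, b, c}  B3 = {a, c, d}
Tree: B1–B2, B2–B3
Every bag has size at most 3, so the width is 3 − 1 = 2 and tw(G) ≤ 2. The edges a–e–c–b–a form a cycle, so G is not a tree and its treewidth is at least 2. Hence tw(G) = 2 exactly.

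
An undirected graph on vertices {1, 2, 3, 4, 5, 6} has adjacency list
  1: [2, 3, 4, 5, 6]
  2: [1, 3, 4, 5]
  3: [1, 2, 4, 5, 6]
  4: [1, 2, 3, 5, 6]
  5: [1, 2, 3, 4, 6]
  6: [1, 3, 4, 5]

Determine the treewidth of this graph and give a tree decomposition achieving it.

The largest bag has 5 vertices, giving width 4; this decomposition certifies tw(G) ≤ 4. For the lower bound, the 5 vertices {1, 2, 3, 4, 5} are pairwise adjacent, and any tree decomposition puts a clique entirely inside one bag — forcing width ≥ 4. Combining the bounds, tw(G) = 4.

Treewidth 4.
One such decomposition:
Bags: B1 = {1, 2, 3, 4, 5}  B2 = {1, 3, 4, 5, 6}
Tree: B1–B2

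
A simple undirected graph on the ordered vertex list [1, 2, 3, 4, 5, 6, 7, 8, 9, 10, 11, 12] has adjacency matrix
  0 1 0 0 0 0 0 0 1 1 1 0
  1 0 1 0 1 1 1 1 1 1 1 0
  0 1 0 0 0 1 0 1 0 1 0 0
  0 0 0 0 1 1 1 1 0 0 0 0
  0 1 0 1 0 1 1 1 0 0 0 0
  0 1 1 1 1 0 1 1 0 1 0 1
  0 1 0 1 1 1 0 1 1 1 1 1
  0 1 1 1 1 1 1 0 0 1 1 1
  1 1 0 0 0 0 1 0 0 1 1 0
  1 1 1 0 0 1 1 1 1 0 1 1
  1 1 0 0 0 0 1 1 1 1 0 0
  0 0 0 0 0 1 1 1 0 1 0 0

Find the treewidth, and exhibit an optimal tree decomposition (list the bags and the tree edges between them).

Treewidth 4.
One such decomposition:
Bags: B1 = {2, 6, 7, 8, 10}  B2 = {2, 7, 8, 10, 11}  B3 = {2, 7, 9, 10, 11}  B4 = {2, 5, 6, 7, 8}  B5 = {1, 2, 9, 10, 11}  B6 = {6, 7, 8, 10, 12}  B7 = {4, 5, 6, 7, 8}  B8 = {2, 3, 6, 8, 10}
Tree: B1–B2, B2–B3, B1–B4, B3–B5, B1–B6, B4–B7, B1–B8

Each bag holds 5 vertices, so the decomposition has width 4, which upper-bounds the treewidth. On the other hand G contains the 5-clique {1, 2, 9, 10, 11}. A clique must lie in a single bag of any decomposition, so no decomposition can have width below 4. The upper and lower bounds meet at 4, so that is the treewidth.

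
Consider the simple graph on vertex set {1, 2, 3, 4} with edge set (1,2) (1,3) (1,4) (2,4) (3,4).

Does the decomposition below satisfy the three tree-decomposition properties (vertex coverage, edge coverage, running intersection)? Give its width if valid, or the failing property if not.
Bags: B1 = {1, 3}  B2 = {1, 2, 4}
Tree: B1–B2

A tree decomposition must satisfy three properties: every vertex lies in some bag; for every edge, both endpoints lie together in some bag; and for every vertex, the bags containing it form a connected subtree. Here edge (4,3) lies in no bag, so the decomposition is invalid.

No — edge (4,3) lies in no bag.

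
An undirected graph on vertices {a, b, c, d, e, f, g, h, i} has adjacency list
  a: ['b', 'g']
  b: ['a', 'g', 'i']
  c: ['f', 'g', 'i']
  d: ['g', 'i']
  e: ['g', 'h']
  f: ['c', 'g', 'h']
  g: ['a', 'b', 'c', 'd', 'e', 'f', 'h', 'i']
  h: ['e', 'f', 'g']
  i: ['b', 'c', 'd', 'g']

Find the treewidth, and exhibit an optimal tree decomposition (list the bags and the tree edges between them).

Each bag holds 3 vertices, so the decomposition has width 2, which upper-bounds the treewidth. For the lower bound, the 3 vertices {f, g, h} are pairwise adjacent, and any tree decomposition puts a clique entirely inside one bag — forcing width ≥ 2. Hence tw(G) = 2 exactly.

Treewidth 2.
Bags: B1 = {b, g, i}  B2 = {a, b, g}  B3 = {d, g, i}  B4 = {c, g, i}  B5 = {c, f, g}  B6 = {f, g, h}  B7 = {e, g, h}
Tree: B1–B2, B1–B3, B1–B4, B4–B5, B5–B6, B6–B7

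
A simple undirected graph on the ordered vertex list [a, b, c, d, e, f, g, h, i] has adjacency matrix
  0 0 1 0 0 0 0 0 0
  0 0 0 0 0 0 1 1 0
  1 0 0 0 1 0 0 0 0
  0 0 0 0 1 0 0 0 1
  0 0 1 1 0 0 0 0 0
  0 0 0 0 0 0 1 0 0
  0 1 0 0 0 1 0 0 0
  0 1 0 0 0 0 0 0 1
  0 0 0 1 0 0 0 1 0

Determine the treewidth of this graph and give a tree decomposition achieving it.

Every bag has size at most 2, so the width is 2 − 1 = 1 and tw(G) ≤ 1. Any graph with an edge has treewidth ≥ 1, and G has the edge f–g. The upper and lower bounds meet at 1, so that is the treewidth.

Treewidth 1.
One optimal decomposition is:
Bags: B1 = {f, g}  B2 = {b, g}  B3 = {b, h}  B4 = {h, i}  B5 = {d, i}  B6 = {d, e}  B7 = {c, e}  B8 = {a, c}
Tree: B1–B2, B2–B3, B3–B4, B4–B5, B5–B6, B6–B7, B7–B8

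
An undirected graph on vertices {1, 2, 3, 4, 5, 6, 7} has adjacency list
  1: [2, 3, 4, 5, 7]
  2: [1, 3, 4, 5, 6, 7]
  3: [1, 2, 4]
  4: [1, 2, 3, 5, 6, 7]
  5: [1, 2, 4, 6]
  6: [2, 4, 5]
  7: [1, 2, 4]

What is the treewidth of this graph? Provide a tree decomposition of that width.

Treewidth 3.
Bags: B1 = {1, 2, 4, 5}  B2 = {1, 2, 4, 7}  B3 = {2, 4, 5, 6}  B4 = {1, 2, 3, 4}
Tree: B1–B2, B1–B3, B2–B4

Every bag has size at most 4, so the width is 4 − 1 = 3 and tw(G) ≤ 3. On the other hand G contains the 4-clique {1, 2, 3, 4}. A clique must lie in a single bag of any decomposition, so no decomposition can have width below 3. Combining the bounds, tw(G) = 3.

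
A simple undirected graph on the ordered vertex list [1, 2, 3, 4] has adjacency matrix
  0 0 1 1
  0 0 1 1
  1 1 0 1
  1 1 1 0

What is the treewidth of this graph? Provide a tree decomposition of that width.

Every bag has size at most 3, so the width is 3 − 1 = 2 and tw(G) ≤ 2. For the lower bound, the 3 vertices {1, 3, 4} are pairwise adjacent, and any tree decomposition puts a clique entirely inside one bag — forcing width ≥ 2. The upper and lower bounds meet at 2, so that is the treewidth.

Treewidth 2.
One such decomposition:
Bags: B1 = {1, 3, 4}  B2 = {2, 3, 4}
Tree: B1–B2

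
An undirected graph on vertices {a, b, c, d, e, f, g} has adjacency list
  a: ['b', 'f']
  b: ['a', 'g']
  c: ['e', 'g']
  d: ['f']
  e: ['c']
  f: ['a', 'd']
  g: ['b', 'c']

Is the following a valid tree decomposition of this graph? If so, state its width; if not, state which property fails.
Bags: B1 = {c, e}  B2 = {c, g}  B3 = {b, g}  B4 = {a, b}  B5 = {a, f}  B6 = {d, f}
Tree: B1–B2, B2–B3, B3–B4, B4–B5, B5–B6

Yes; width 1.

Every vertex of G appears in some bag (union = {a, b, c, d, e, f, g}); every edge is covered by a bag; and for each vertex v the set of bags containing v is connected in the bag tree. The decomposition is therefore valid. The largest bag has 2 vertices, so the width is 1.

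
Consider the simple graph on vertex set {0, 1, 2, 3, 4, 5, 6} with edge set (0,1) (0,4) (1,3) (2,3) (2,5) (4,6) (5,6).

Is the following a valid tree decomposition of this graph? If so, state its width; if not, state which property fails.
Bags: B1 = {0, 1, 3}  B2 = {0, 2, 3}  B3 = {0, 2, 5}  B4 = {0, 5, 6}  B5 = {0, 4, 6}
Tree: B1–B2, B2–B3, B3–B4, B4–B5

Vertex coverage: the bags together contain {0, 1, 2, 3, 4, 5, 6}, the full vertex set. Edge coverage: each edge of G has both endpoints in at least one bag. Running intersection: for every vertex, the bags containing it form a connected subtree. All three properties hold, so this is a valid tree decomposition of width max|bag| − 1 = 2, and hence tw(G) ≤ 2.

Yes; width 2.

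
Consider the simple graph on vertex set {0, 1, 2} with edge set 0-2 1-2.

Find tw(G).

A width-1 tree decomposition is:
Bags: B1 = {0, 2}  B2 = {1, 2}
Tree: B1–B2
The largest bag has 2 vertices, giving width 1; this decomposition certifies tw(G) ≤ 1. Since G has at least one edge (e.g. 2–0), it is not an edgeless graph, so tw(G) ≥ 1. Combining the bounds, tw(G) = 1.

1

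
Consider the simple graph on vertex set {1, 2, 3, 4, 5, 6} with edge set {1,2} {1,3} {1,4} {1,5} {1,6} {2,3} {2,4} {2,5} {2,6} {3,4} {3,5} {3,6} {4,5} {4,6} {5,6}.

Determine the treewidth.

A width-5 tree decomposition is:
Bags: B1 = {1, 2, 3, 4, 5, 6}
Tree: (single bag)
A single bag containing all 6 vertices is trivially a valid decomposition of width 5. For the lower bound, the 6 vertices {1, 2, 3, 4, 5, 6} are pairwise adjacent, and any tree decomposition puts a clique entirely inside one bag — forcing width ≥ 5. The upper and lower bounds meet at 5, so that is the treewidth.

5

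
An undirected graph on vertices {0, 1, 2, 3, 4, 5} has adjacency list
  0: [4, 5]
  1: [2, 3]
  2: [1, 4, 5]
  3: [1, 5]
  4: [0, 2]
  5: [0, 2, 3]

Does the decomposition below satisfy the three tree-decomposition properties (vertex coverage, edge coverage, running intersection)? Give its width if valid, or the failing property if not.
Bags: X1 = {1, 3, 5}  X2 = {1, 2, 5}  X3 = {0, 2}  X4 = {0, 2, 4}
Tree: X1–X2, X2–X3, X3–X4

A tree decomposition must satisfy three properties: every vertex lies in some bag; for every edge, both endpoints lie together in some bag; and for every vertex, the bags containing it form a connected subtree. Here edge (5,0) lies in no bag, so the decomposition is invalid.

No — edge (5,0) lies in no bag.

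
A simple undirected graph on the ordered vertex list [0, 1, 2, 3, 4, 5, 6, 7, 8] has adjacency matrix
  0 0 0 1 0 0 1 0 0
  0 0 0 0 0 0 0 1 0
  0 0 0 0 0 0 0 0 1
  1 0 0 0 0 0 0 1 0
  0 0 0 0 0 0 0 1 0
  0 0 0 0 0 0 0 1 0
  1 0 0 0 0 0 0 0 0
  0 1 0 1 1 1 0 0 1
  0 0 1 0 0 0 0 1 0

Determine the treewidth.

1

A width-1 tree decomposition is:
Bags: B1 = {3, 7}  B2 = {1, 7}  B3 = {4, 7}  B4 = {0, 3}  B5 = {7, 8}  B6 = {5, 7}  B7 = {2, 8}  B8 = {0, 6}
Tree: B1–B2, B2–B3, B1–B4, B3–B5, B3–B6, B5–B7, B4–B8
Every bag has size at most 2, so the width is 2 − 1 = 1 and tw(G) ≤ 1. Since G has at least one edge (e.g. 3–7), it is not an edgeless graph, so tw(G) ≥ 1. The upper and lower bounds meet at 1, so that is the treewidth.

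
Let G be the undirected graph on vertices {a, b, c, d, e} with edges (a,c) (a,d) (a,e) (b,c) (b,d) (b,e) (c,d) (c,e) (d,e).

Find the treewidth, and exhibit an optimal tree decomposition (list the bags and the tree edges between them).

Treewidth 3.
One optimal decomposition is:
Bags: B1 = {b, c, d, e}  B2 = {a, c, d, e}
Tree: B1–B2

Each bag holds 4 vertices, so the decomposition has width 3, which upper-bounds the treewidth. Conversely, {a, c, d, e} is a clique of size 4, and the vertices of any clique must share a bag in every tree decomposition; so some bag has ≥ 4 vertices and tw(G) ≥ 3. Therefore the treewidth is 3.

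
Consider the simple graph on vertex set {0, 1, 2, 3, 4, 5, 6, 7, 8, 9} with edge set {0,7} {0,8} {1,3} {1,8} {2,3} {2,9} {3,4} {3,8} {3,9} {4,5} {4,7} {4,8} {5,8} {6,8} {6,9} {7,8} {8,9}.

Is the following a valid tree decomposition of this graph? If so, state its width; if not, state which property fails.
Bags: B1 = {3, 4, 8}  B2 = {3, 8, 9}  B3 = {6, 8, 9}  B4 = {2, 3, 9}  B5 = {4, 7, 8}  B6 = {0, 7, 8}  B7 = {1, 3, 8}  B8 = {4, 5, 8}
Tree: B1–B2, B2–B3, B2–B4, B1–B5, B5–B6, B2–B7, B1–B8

Yes; width 2.

Every vertex of G appears in some bag (union = {0, 1, 2, 3, 4, 5, 6, 7, 8, 9}); every edge is covered by a bag; and for each vertex v the set of bags containing v is connected in the bag tree. The decomposition is therefore valid. The largest bag has 3 vertices, so the width is 2.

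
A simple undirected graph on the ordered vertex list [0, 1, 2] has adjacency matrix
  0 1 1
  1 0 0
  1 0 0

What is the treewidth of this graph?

A width-1 tree decomposition is:
Bags: B1 = {0, 1}  B2 = {0, 2}
Tree: B1–B2
Every bag has size at most 2, so the width is 2 − 1 = 1 and tw(G) ≤ 1. Since G has at least one edge (e.g. 0–1), it is not an edgeless graph, so tw(G) ≥ 1. Hence tw(G) = 1 exactly.

1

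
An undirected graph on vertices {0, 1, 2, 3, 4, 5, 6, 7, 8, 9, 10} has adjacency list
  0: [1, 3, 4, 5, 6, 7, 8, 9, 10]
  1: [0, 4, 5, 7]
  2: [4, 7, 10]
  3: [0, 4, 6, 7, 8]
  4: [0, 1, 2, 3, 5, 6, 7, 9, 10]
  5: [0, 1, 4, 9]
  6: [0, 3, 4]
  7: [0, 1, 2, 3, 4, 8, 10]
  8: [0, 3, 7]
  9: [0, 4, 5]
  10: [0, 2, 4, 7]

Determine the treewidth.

3

A width-3 tree decomposition is:
Bags: B1 = {0, 3, 4, 7}  B2 = {0, 4, 7, 10}  B3 = {0, 3, 7, 8}  B4 = {0, 1, 4, 7}  B5 = {2, 4, 7, 10}  B6 = {0, 1, 4, 5}  B7 = {0, 3, 4, 6}  B8 = {0, 4, 5, 9}
Tree: B1–B2, B1–B3, B1–B4, B2–B5, B4–B6, B1–B7, B6–B8
Every bag has size at most 4, so the width is 4 − 1 = 3 and tw(G) ≤ 3. For the lower bound, the 4 vertices {0, 3, 7, 8} are pairwise adjacent, and any tree decomposition puts a clique entirely inside one bag — forcing width ≥ 3. Therefore the treewidth is 3.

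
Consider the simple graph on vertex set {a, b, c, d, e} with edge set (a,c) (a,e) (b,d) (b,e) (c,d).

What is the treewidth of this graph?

2

A width-2 tree decomposition is:
Bags: B1 = {b, d, e}  B2 = {a, d, e}  B3 = {a, c, d}
Tree: B1–B2, B2–B3
Every bag has size at most 3, so the width is 3 − 1 = 2 and tw(G) ≤ 2. Since d–b–e–a–c–d is a cycle in G, G is not acyclic. Forests are exactly the graphs of treewidth ≤ 1, so tw(G) ≥ 2. Combining the bounds, tw(G) = 2.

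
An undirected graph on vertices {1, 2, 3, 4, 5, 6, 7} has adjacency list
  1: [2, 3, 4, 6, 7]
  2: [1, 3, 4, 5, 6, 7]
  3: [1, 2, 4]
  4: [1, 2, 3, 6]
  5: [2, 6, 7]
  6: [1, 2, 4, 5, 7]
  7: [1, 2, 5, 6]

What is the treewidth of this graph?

3

A width-3 tree decomposition is:
Bags: B1 = {1, 2, 6, 7}  B2 = {1, 2, 4, 6}  B3 = {2, 5, 6, 7}  B4 = {1, 2, 3, 4}
Tree: B1–B2, B1–B3, B2–B4
The largest bag has 4 vertices, giving width 3; this decomposition certifies tw(G) ≤ 3. For the lower bound, the 4 vertices {1, 2, 3, 4} are pairwise adjacent, and any tree decomposition puts a clique entirely inside one bag — forcing width ≥ 3. Hence tw(G) = 3 exactly.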